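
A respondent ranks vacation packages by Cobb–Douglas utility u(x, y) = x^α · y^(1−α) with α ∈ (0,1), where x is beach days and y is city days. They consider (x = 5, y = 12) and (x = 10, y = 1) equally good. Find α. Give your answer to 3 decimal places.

α ≈ 0.782

Indifference: 5^α · 12^(1−α) = 10^α · 1^(1−α).
Rearrange to (5/10)^α = (1/12)^(1−α) and take logs: α·-0.693147 = (1−α)·-2.484907.
With A = -0.693147 and B = -2.484907: α·A = (1−α)·B, so α = B/(A+B) = -2.484907/-3.178054 ≈ 0.782.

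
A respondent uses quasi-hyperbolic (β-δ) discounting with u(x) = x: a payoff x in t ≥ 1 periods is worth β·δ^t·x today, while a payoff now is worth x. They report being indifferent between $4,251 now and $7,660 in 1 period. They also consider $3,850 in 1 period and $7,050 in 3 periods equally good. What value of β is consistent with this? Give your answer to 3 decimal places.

From the later pair, β·δ^1·3850 = β·δ^3·7050; dividing through, δ^2 = 3850/7050 = 0.54610, so δ = 0.73899.
Substituting δ into 4251 = β·δ·7660: β = 4251/(5660.627) ≈ 0.751.

β ≈ 0.751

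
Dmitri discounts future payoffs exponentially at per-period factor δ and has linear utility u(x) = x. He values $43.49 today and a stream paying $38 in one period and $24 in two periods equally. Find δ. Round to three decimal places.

δ ≈ 0.770

The stream is worth 38δ + 24δ² today, so 38δ + 24δ² = 43.49.
Rearranged: 24δ² + 38δ − 43.49 = 0.
The positive root is δ = [−38 + √(38² + 4·24·43.49)] / (2·24) = (−38 + 74.960)/48 ≈ 0.770.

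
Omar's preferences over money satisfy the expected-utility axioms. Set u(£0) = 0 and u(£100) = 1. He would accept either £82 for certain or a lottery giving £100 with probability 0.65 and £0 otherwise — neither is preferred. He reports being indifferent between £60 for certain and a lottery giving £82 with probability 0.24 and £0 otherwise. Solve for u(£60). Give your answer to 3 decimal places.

From the first indifference, u(£82) = 0.65·u(£100) + 0.35·u(£0) = 0.65·1 + 0.35·0 = 0.65.
The second indifference gives u(£60) = 0.24·u(£82) + 0.76·u(£0) = 0.24·0.65 + 0.76·0.00 = 0.1560.

0.156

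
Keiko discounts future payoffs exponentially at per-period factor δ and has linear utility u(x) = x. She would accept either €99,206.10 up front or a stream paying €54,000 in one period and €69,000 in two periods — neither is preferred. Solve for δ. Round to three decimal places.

δ ≈ 0.870

The stream is worth 54000δ + 69000δ² today, so 54000δ + 69000δ² = 99206.10.
So 69000δ² + 54000δ − 99206.10 = 0.
By the quadratic formula (taking the positive root), δ = (−54000 + √30296883600.00) / 138000 ≈ 0.870.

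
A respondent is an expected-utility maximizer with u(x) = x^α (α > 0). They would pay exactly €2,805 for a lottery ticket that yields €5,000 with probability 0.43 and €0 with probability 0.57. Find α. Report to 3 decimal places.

Since u(0) = 0, the lottery's EU is 0.43·5000^α.
Setting u(2805) equal to that: 2805^α = 0.43·5000^α ⇒ (2805/5000)^α = 0.43.
α = ln(0.43) / ln(2805/5000) = -0.843970/-0.578034 ≈ 1.460.

α ≈ 1.460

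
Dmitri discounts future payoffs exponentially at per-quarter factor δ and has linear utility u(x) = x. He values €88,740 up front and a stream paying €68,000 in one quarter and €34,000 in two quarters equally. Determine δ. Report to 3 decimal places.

Present value of the stream is 68000·δ + 34000·δ². Indifference gives 68000δ + 34000δ² = 88740.
So 34000δ² + 68000δ − 88740 = 0.
The positive root is δ = [−68000 + √(68000² + 4·34000·88740)] / (2·34000) = (−68000 + 129200.000)/68000 ≈ 0.900.

δ ≈ 0.900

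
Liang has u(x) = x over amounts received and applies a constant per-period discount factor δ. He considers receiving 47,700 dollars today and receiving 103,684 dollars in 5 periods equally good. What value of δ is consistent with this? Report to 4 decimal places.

δ ≈ 0.8562

Indifference means u(47700) = δ^5 · u(103684), so δ^5 = u(47700)/u(103684).
With u(x) = x: δ^5 = 47700/103684 = 0.46005.
Taking the 5th root: δ = 0.46005^(1/5) ≈ 0.8562.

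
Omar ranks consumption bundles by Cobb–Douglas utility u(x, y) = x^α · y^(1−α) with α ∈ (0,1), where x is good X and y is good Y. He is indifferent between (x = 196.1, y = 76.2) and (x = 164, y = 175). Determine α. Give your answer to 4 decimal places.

Set the two utilities equal: 196.1^α·76.2^(1−α) = 164^α·175^(1−α).
Taking logs: α·ln 196.1 + (1−α)·ln 76.2 = α·ln 164 + (1−α)·ln 175, i.e. α·0.1787583 = (1−α)·0.8314245.
So α/(1−α) = (0.8314245)/(0.1787583) = 4.6511099, and α = 4.6511099/5.6511099 ≈ 0.8230.

α ≈ 0.8230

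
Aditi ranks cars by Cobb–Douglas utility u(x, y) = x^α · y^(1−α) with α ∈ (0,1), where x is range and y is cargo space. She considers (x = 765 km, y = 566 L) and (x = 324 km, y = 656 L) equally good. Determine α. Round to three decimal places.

α ≈ 0.147

Set the two utilities equal: 765^α·566^(1−α) = 324^α·656^(1−α).
(765/324)^α = (656/566)^(1−α); take logs: α·ln(765/324) = (1−α)·ln(656/566), i.e. α·0.859132 = (1−α)·0.147567.
With A = 0.859132 and B = 0.147567: α·A = (1−α)·B, so α = B/(A+B) = 0.147567/1.006699 ≈ 0.147.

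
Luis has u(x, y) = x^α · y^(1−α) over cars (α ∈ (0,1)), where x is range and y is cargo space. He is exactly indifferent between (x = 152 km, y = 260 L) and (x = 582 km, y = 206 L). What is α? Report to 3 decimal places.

α ≈ 0.148

The Cobb–Douglas utilities coincide, so 152^α·260^(1−α) = 582^α·206^(1−α).
Rearrange to (152/582)^α = (206/260)^(1−α) and take logs: α·-1.342590 = (1−α)·-0.232805.
So α/(1−α) = (-0.232805)/(-1.342590) = 0.173400, and α = 0.173400/1.173400 ≈ 0.148.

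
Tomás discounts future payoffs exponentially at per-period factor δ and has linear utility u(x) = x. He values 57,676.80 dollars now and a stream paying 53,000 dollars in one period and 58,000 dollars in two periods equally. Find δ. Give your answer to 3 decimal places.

δ ≈ 0.640

Equating present values: 57676.80 = 53000δ + 58000δ².
Rearranged: 58000δ² + 53000δ − 57676.80 = 0.
δ = (−53000 + √(53000² + 4·58000·57676.80)) / (2·58000) = (−53000 + √16190017600.00) / 116000 ≈ 0.640.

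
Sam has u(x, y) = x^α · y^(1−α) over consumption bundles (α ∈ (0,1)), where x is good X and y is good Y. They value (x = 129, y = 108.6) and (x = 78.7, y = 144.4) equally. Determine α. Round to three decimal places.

α ≈ 0.366

The Cobb–Douglas utilities coincide, so 129^α·108.6^(1−α) = 78.7^α·144.4^(1−α).
Rearrange to (129/78.7)^α = (144.4/108.6)^(1−α) and take logs: α·0.494169 = (1−α)·0.284916.
Thus α·(0.779085) = 0.284916, so α = 0.284916/0.779085 ≈ 0.366.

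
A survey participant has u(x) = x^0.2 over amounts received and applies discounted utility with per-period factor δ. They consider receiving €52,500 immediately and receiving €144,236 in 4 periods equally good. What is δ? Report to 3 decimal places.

Equating discounted utilities: u(52500) = δ^4·u(144236) ⇒ δ^4 = u(52500)/u(144236).
With u(x) = x^0.2: δ^4 = 52500^0.2/144236^0.2 = (52500/144236)^0.2 = 0.81699.
Hence δ = (0.81699)^(1/4) = 0.95072.

δ ≈ 0.951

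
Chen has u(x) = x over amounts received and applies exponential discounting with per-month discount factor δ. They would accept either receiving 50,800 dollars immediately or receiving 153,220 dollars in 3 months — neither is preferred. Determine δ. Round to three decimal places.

δ ≈ 0.692

Indifference means u(50800) = δ^3 · u(153220), so δ^3 = u(50800)/u(153220).
With u(x) = x: δ^3 = 50800/153220 = 0.33155.
Hence δ = (0.33155)^(1/3) = 0.69212.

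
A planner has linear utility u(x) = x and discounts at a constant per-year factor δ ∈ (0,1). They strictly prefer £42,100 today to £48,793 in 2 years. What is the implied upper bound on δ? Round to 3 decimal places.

δ < 0.929

Comparing present values: 42100 > δ^2·48793.
So δ^2 < 42100/48793 = 0.86283; taking the square root of both positive sides preserves the inequality.
δ < (42100/48793)^(1/2) ≈ 0.929.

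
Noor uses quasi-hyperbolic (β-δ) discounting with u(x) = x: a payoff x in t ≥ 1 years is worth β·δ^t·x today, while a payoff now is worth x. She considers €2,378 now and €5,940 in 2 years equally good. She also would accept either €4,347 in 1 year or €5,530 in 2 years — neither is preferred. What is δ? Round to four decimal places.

δ ≈ 0.7861

From the later pair, β·δ^1·4347 = β·δ^2·5530; dividing through, δ = 4347/5530 = 0.78608.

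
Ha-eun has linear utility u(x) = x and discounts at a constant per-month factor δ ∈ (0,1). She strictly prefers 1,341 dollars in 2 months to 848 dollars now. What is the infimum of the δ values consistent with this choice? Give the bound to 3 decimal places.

δ > 0.795

The preference means 848 < δ^2·1341.
Dividing by 1341: δ^2 > 0.63236. Both sides are positive, so the square root keeps the direction.
δ > (848/1341)^(1/2) ≈ 0.795.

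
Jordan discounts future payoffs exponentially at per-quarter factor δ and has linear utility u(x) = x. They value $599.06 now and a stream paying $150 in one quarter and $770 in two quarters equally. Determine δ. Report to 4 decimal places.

δ ≈ 0.7900

Equating present values: 599.06 = 150δ + 770δ².
That is, 770δ² + 150δ − 599.06 = 0, a quadratic in δ.
δ = (−150 + √(150² + 4·770·599.06)) / (2·770) = (−150 + √1867604.80) / 1540 ≈ 0.7900.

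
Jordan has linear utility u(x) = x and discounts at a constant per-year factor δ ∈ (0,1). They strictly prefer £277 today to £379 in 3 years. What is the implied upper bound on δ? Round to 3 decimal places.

Comparing present values: 277 > δ^3·379.
Dividing by 379: δ^3 < 0.73087. Both sides are positive, so the cube root keeps the direction.
δ < 0.73087^(1/3) = 0.901.

δ < 0.901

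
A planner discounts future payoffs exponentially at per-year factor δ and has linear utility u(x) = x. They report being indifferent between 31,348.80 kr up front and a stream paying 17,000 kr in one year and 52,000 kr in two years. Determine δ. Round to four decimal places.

Equating present values: 31348.80 = 17000δ + 52000δ².
So 52000δ² + 17000δ − 31348.80 = 0.
δ = (−17000 + √(17000² + 4·52000·31348.80)) / (2·52000) = (−17000 + √6809550400.00) / 104000 ≈ 0.6300.

δ ≈ 0.6300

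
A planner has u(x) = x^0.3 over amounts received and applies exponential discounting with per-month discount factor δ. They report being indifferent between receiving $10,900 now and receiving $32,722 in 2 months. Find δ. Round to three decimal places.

Equating discounted utilities: u(10900) = δ^2·u(32722) ⇒ δ^2 = u(10900)/u(32722).
Since u(x) = x^0.3, δ^2 = (10900/32722)^0.3 = 0.33311^0.3 = 0.71908.
Hence δ = (0.71908)^(1/2) = 0.84798.

δ ≈ 0.848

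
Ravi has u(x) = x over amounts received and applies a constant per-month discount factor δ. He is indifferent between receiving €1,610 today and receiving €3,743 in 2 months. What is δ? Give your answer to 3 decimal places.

Equating discounted utilities: u(1610) = δ^2·u(3743) ⇒ δ^2 = u(1610)/u(3743).
With u(x) = x: δ^2 = 1610/3743 = 0.43014.
Taking the square root: δ = 0.43014^(1/2) ≈ 0.656.

δ ≈ 0.656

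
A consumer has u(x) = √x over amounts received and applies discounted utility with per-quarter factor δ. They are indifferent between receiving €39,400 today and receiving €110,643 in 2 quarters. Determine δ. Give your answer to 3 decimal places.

δ ≈ 0.772

Equating discounted utilities: u(39400) = δ^2·u(110643) ⇒ δ^2 = u(39400)/u(110643).
Since u(x) = √x, δ^2 = √(39400/110643) = 0.59674.
So δ = 0.59674^(1/2) ≈ 0.772.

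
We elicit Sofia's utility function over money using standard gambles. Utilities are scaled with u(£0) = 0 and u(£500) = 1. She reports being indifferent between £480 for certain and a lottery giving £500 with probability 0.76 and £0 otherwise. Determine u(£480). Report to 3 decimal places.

0.760

By the standard-gamble method, u(£480) is just the indifference probability on the best outcome: 0.76.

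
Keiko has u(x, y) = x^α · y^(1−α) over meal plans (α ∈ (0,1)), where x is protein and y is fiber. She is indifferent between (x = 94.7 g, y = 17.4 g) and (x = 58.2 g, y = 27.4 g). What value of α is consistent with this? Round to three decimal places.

The Cobb–Douglas utilities coincide, so 94.7^α·17.4^(1−α) = 58.2^α·27.4^(1−α).
Taking logs: α·ln 94.7 + (1−α)·ln 17.4 = α·ln 58.2 + (1−α)·ln 27.4, i.e. α·0.486829 = (1−α)·0.454073.
So α/(1−α) = (0.454073)/(0.486829) = 0.932716, and α = 0.932716/1.932716 ≈ 0.483.

α ≈ 0.483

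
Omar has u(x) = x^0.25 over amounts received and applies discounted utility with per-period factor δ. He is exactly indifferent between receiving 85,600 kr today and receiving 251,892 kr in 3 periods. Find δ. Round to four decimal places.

δ ≈ 0.9140

Indifference means u(85600) = δ^3 · u(251892), so δ^3 = u(85600)/u(251892).
Since u(x) = x^0.25, δ^3 = (85600/251892)^0.25 = 0.33983^0.25 = 0.76351.
Taking the cube root: δ = 0.76351^(1/3) ≈ 0.9140.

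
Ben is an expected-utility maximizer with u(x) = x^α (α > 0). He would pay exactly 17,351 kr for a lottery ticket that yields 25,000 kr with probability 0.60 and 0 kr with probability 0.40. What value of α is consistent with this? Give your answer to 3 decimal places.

The lottery's expected utility is 0.60·u(25000) + 0.40·u(0) = 0.60·25000^α (since u(0) = 0 for α > 0).
Indifference: 17351^α = 0.60·25000^α, so (17351/25000)^α = 0.60.
Take logs: α = ln 0.60 / ln(17351/25000) ≈ 1.39866.

α ≈ 1.399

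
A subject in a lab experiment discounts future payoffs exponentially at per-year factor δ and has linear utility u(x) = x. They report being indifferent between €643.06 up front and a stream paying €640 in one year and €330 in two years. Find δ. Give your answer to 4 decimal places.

Equating present values: 643.06 = 640δ + 330δ².
So 330δ² + 640δ − 643.06 = 0.
By the quadratic formula (taking the positive root), δ = (−640 + √1258439.20) / 660 ≈ 0.7300.

δ ≈ 0.7300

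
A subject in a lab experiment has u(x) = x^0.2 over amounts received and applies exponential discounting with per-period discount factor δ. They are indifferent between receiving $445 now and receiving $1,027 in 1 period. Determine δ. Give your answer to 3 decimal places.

The payoff in 1 period is discounted by δ, so u(445) = δ·u(1027) and δ = u(445)/u(1027).
Since u(x) = x^0.2, δ = (445/1027)^0.2 = 0.43330^0.2 = 0.84598.

δ ≈ 0.846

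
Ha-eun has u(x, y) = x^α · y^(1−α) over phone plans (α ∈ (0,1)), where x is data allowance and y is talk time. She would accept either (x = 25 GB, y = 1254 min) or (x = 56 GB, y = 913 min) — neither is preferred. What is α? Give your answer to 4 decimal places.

α ≈ 0.2824

Indifference: 25^α · 1254^(1−α) = 56^α · 913^(1−α).
Taking logs: α·ln 25 + (1−α)·ln 1254 = α·ln 56 + (1−α)·ln 913, i.e. α·-0.8064759 = (1−α)·-0.3173578.
So α/(1−α) = (-0.3173578)/(-0.8064759) = 0.3935118, and α = 0.3935118/1.3935118 ≈ 0.2824.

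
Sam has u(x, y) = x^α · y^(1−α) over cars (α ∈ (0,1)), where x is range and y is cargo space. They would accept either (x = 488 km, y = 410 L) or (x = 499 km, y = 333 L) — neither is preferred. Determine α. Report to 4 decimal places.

Indifference: 488^α · 410^(1−α) = 499^α · 333^(1−α).
(488/499)^α = (333/410)^(1−α); take logs: α·ln(488/499) = (1−α)·ln(333/410), i.e. α·-0.0222907 = (1−α)·-0.2080147.
Thus α·(-0.2303054) = -0.2080147, so α = -0.2080147/-0.2303054 ≈ 0.9032.

α ≈ 0.9032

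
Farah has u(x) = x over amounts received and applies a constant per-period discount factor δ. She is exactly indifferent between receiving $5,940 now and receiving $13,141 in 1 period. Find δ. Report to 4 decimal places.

Equating discounted utilities: u(5940) = δ·u(13141) ⇒ δ = u(5940)/u(13141).
With u(x) = x: δ = 5940/13141 = 0.45202.

δ ≈ 0.4520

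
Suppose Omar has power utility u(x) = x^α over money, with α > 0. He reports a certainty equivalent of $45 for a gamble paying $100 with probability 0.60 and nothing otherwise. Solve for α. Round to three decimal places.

α ≈ 0.640

The lottery's expected utility is 0.60·u(100) + 0.40·u(0) = 0.60·100^α (since u(0) = 0 for α > 0).
Indifference: 45^α = 0.60·100^α, so (45/100)^α = 0.60.
α = ln(0.60) / ln(45/100) = -0.510826/-0.798508 ≈ 0.640.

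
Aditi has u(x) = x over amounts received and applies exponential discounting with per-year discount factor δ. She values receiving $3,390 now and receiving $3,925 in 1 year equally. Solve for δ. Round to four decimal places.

Indifference means u(3390) = δ · u(3925), so δ = u(3390)/u(3925).
With u(x) = x: δ = 3390/3925 = 0.86369.

δ ≈ 0.8637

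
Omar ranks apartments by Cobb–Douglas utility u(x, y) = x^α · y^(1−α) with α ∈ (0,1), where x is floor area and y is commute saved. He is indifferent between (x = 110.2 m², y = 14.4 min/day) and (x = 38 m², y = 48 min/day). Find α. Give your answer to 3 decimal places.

α ≈ 0.531

Set the two utilities equal: 110.2^α·14.4^(1−α) = 38^α·48^(1−α).
(110.2/38)^α = (48/14.4)^(1−α); take logs: α·ln(110.2/38) = (1−α)·ln(48/14.4), i.e. α·1.064711 = (1−α)·1.203973.
Thus α·(2.268684) = 1.203973, so α = 1.203973/2.268684 ≈ 0.531.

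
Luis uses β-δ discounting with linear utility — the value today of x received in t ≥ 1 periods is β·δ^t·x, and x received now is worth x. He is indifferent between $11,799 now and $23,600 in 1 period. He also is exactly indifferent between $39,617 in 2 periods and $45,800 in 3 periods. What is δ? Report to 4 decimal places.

From the later pair, β·δ^2·39617 = β·δ^3·45800; dividing through, δ = 39617/45800 = 0.86500.

δ ≈ 0.8650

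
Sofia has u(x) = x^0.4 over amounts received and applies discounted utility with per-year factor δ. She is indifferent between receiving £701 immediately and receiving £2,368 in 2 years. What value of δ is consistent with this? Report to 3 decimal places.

δ ≈ 0.784

Equating discounted utilities: u(701) = δ^2·u(2368) ⇒ δ^2 = u(701)/u(2368).
With u(x) = x^0.4: δ^2 = 701^0.4/2368^0.4 = (701/2368)^0.4 = 0.61452.
Hence δ = (0.61452)^(1/2) = 0.78391.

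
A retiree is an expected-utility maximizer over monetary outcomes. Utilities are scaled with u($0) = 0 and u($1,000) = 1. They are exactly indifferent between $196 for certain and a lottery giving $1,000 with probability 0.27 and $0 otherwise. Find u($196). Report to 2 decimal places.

By the standard-gamble method, u($196) is just the indifference probability on the best outcome: 0.27.

0.27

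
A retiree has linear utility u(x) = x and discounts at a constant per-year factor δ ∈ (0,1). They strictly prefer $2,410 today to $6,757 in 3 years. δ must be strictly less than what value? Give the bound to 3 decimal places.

δ < 0.709

Comparing present values: 2410 > δ^3·6757.
So δ^3 < 2410/6757 = 0.35667; taking the cube root of both positive sides preserves the inequality.
δ < (2410/6757)^(1/3) ≈ 0.709.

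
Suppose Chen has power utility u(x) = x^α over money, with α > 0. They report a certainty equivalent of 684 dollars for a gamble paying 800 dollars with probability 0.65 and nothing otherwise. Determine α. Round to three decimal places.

α ≈ 2.750

EU(lottery) = 0.65·800^α + 0.35·0 = 0.65·800^α.
Setting u(684) equal to that: 684^α = 0.65·800^α ⇒ (684/800)^α = 0.65.
Take logs: α = ln 0.65 / ln(684/800) ≈ 2.74990.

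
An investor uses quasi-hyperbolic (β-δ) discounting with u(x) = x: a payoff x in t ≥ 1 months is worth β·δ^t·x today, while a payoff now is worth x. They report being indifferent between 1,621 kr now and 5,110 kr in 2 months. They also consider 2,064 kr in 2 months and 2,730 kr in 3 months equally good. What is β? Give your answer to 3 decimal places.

β ≈ 0.555

The second indifference involves only future payoffs, so β cancels: β·δ^2·2064 = β·δ^3·2730, giving δ = 2064/2730 = 0.75604.
Now use the now-vs-future pair: 1621 = β·δ^2·5110 gives β = 1621/(0.57160·5110) ≈ 0.555.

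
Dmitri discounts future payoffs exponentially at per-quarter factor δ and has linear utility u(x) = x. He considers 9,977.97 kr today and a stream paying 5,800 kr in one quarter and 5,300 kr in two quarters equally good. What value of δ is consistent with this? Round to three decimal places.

Present value of the stream is 5800·δ + 5300·δ². Indifference gives 5800δ + 5300δ² = 9977.97.
Rearranged: 5300δ² + 5800δ − 9977.97 = 0.
By the quadratic formula (taking the positive root), δ = (−5800 + √245172964.00) / 10600 ≈ 0.930.

δ ≈ 0.930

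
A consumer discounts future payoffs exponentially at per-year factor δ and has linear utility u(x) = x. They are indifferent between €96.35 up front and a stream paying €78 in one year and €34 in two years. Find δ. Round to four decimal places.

The stream is worth 78δ + 34δ² today, so 78δ + 34δ² = 96.35.
Rearranged: 34δ² + 78δ − 96.35 = 0.
δ = (−78 + √(78² + 4·34·96.35)) / (2·34) = (−78 + √19187.60) / 68 ≈ 0.8900.

δ ≈ 0.8900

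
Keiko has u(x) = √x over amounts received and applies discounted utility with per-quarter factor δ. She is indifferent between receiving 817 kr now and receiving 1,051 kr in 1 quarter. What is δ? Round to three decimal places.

The payoff in 1 quarter is discounted by δ, so u(817) = δ·u(1051) and δ = u(817)/u(1051).
With u(x) = √x: δ = √817/√1051 = √(817/1051) = 0.88168.

δ ≈ 0.882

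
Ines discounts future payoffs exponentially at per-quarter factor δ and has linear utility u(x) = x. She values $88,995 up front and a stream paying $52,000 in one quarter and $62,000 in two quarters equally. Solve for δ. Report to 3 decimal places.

The stream is worth 52000δ + 62000δ² today, so 52000δ + 62000δ² = 88995.
That is, 62000δ² + 52000δ − 88995 = 0, a quadratic in δ.
By the quadratic formula (taking the positive root), δ = (−52000 + √24774760000.00) / 124000 ≈ 0.850.

δ ≈ 0.850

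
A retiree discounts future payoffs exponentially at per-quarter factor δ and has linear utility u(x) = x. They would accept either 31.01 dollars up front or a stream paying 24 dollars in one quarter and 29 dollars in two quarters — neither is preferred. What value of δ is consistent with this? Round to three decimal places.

δ ≈ 0.700

Present value of the stream is 24·δ + 29·δ². Indifference gives 24δ + 29δ² = 31.01.
Rearranged: 29δ² + 24δ − 31.01 = 0.
The positive root is δ = [−24 + √(24² + 4·29·31.01)] / (2·29) = (−24 + 64.600)/58 ≈ 0.700.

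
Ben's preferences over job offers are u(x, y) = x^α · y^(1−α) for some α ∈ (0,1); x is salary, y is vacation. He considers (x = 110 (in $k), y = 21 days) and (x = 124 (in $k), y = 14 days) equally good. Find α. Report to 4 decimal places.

Set the two utilities equal: 110^α·21^(1−α) = 124^α·14^(1−α).
(110/124)^α = (14/21)^(1−α); take logs: α·ln(110/124) = (1−α)·ln(14/21), i.e. α·-0.1198012 = (1−α)·-0.4054651.
With A = -0.1198012 and B = -0.4054651: α·A = (1−α)·B, so α = B/(A+B) = -0.4054651/-0.5252663 ≈ 0.7719.

α ≈ 0.7719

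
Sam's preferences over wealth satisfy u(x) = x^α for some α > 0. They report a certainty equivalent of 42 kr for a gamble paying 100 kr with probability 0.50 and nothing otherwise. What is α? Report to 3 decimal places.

The lottery's expected utility is 0.50·u(100) + 0.50·u(0) = 0.50·100^α (since u(0) = 0 for α > 0).
Setting u(42) equal to that: 42^α = 0.50·100^α ⇒ (42/100)^α = 0.50.
Taking logs: α·ln(42/100) = ln(0.50), so α = -0.693147 / -0.867501 ≈ 0.799.

α ≈ 0.799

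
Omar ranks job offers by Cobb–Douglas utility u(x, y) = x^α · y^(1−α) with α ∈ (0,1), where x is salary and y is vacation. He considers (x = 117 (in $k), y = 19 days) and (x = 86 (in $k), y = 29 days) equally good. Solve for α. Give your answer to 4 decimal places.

α ≈ 0.5787

Set the two utilities equal: 117^α·19^(1−α) = 86^α·29^(1−α).
Taking logs: α·ln 117 + (1−α)·ln 19 = α·ln 86 + (1−α)·ln 29, i.e. α·0.3078266 = (1−α)·0.4228569.
So α/(1−α) = (0.4228569)/(0.3078266) = 1.3736854, and α = 1.3736854/2.3736854 ≈ 0.5787.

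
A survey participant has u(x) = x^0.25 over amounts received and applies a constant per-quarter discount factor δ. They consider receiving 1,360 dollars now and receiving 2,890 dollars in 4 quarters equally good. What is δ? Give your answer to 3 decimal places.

δ ≈ 0.954

The payoff in 4 quarters is discounted by δ^4, so u(1360) = δ^4·u(2890) and δ^4 = u(1360)/u(2890).
With u(x) = x^0.25: δ^4 = 1360^0.25/2890^0.25 = (1360/2890)^0.25 = 0.82825.
So δ = 0.82825^(1/4) ≈ 0.954.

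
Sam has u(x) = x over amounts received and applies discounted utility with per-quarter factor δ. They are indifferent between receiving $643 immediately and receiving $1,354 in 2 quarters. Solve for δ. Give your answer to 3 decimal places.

δ ≈ 0.689

Equating discounted utilities: u(643) = δ^2·u(1354) ⇒ δ^2 = u(643)/u(1354).
With u(x) = x: δ^2 = 643/1354 = 0.47489.
So δ = 0.47489^(1/2) ≈ 0.689.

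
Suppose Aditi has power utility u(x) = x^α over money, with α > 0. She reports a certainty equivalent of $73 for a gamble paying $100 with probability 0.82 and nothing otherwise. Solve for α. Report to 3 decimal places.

Since u(0) = 0, the lottery's EU is 0.82·100^α.
Equating: 73^α = 0.82·100^α, i.e. 0.7300^α = 0.82.
α = ln(0.82) / ln(73/100) = -0.198451/-0.314711 ≈ 0.631.

α ≈ 0.631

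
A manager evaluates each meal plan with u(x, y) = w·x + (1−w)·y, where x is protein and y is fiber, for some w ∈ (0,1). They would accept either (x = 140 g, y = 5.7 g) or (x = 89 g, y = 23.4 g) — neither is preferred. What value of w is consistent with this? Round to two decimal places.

w = 0.26

Equating utilities: w·140 + (1−w)·5.7 = w·89 + (1−w)·23.4.
Collecting terms: w·51 = (1−w)·17.7.
Hence w = 17.7/(51+17.7) = 17.7/68.7 = 0.26.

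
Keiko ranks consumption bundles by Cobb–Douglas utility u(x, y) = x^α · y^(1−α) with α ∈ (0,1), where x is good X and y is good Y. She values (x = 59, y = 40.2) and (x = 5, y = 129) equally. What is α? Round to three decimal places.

The Cobb–Douglas utilities coincide, so 59^α·40.2^(1−α) = 5^α·129^(1−α).
Taking logs: α·ln 59 + (1−α)·ln 40.2 = α·ln 5 + (1−α)·ln 129, i.e. α·2.468100 = (1−α)·1.165945.
So α/(1−α) = (1.165945)/(2.468100) = 0.472406, and α = 0.472406/1.472406 ≈ 0.321.

α ≈ 0.321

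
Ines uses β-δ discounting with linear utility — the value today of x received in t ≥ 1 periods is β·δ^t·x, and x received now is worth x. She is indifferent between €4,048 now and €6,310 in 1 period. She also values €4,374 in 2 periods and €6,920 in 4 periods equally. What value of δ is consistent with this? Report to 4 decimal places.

δ ≈ 0.7950

From the later pair, β·δ^2·4374 = β·δ^4·6920; dividing through, δ^2 = 4374/6920 = 0.63208, so δ = 0.79504.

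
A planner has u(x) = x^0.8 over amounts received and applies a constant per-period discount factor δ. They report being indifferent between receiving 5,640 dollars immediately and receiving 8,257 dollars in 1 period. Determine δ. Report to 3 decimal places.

δ ≈ 0.737

The payoff in 1 period is discounted by δ, so u(5640) = δ·u(8257) and δ = u(5640)/u(8257).
With u(x) = x^0.8: δ = 5640^0.8/8257^0.8 = (5640/8257)^0.8 = 0.73717.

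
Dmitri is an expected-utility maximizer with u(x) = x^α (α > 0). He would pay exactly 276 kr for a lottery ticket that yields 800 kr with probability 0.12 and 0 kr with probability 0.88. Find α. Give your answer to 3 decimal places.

The lottery's expected utility is 0.12·u(800) + 0.88·u(0) = 0.12·800^α (since u(0) = 0 for α > 0).
Indifference: 276^α = 0.12·800^α, so (276/800)^α = 0.12.
Taking logs: α·ln(276/800) = ln(0.12), so α = -2.120264 / -1.064211 ≈ 1.992.

α ≈ 1.992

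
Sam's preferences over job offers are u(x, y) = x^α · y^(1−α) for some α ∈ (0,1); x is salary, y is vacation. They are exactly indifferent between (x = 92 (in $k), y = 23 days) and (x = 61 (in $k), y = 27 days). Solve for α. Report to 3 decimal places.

Set the two utilities equal: 92^α·23^(1−α) = 61^α·27^(1−α).
(92/61)^α = (27/23)^(1−α); take logs: α·ln(92/61) = (1−α)·ln(27/23), i.e. α·0.410915 = (1−α)·0.160343.
So α/(1−α) = (0.160343)/(0.410915) = 0.390210, and α = 0.390210/1.390210 ≈ 0.281.

α ≈ 0.281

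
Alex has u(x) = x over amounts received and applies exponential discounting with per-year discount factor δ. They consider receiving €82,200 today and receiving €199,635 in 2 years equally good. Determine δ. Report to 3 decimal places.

Equating discounted utilities: u(82200) = δ^2·u(199635) ⇒ δ^2 = u(82200)/u(199635).
With u(x) = x: δ^2 = 82200/199635 = 0.41175.
Taking the square root: δ = 0.41175^(1/2) ≈ 0.642.

δ ≈ 0.642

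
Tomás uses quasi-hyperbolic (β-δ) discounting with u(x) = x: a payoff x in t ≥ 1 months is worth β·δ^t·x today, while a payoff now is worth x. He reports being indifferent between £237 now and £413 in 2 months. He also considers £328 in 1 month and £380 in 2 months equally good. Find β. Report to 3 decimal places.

β ≈ 0.770

From the later pair, β·δ^1·328 = β·δ^2·380; dividing through, δ = 328/380 = 0.86316.
Substituting δ into 237 = β·δ^2·413: β = 237/(307.702) ≈ 0.770.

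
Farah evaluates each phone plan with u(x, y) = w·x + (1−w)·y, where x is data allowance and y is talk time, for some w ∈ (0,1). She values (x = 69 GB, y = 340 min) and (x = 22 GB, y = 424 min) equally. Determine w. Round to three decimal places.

Equating utilities: w·69 + (1−w)·340 = w·22 + (1−w)·424.
w·(69−22) = (1−w)·(424−340), i.e. w·47 = (1−w)·84.
Hence w = 84/(47+84) = 84/131 = 0.641.

w = 0.641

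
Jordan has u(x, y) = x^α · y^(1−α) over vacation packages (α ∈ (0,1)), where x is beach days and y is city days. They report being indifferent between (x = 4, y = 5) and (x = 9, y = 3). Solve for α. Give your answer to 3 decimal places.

α ≈ 0.386

The Cobb–Douglas utilities coincide, so 4^α·5^(1−α) = 9^α·3^(1−α).
(4/9)^α = (3/5)^(1−α); take logs: α·ln(4/9) = (1−α)·ln(3/5), i.e. α·-0.810930 = (1−α)·-0.510826.
Thus α·(-1.321756) = -0.510826, so α = -0.510826/-1.321756 ≈ 0.386.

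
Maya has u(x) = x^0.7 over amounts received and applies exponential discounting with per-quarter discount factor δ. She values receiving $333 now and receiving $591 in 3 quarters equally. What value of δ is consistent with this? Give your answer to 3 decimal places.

The payoff in 3 quarters is discounted by δ^3, so u(333) = δ^3·u(591) and δ^3 = u(333)/u(591).
Since u(x) = x^0.7, δ^3 = (333/591)^0.7 = 0.56345^0.7 = 0.66927.
Taking the cube root: δ = 0.66927^(1/3) ≈ 0.875.

δ ≈ 0.875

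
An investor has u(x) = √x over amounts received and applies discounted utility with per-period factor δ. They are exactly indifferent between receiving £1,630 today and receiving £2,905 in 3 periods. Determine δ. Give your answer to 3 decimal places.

Indifference means u(1630) = δ^3 · u(2905), so δ^3 = u(1630)/u(2905).
Since u(x) = √x, δ^3 = √(1630/2905) = 0.74907.
So δ = 0.74907^(1/3) ≈ 0.908.

δ ≈ 0.908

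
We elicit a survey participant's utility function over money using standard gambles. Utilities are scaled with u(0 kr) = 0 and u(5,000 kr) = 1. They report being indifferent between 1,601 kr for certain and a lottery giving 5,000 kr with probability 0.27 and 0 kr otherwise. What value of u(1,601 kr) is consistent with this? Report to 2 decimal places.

0.27

u(1,601 kr) equals the lottery's expected utility: 0.27·1 + 0.73·0 = 0.27.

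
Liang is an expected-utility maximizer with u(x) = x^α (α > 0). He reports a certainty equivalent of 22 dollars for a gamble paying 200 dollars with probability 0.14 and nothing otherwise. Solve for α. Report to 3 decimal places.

Since u(0) = 0, the lottery's EU is 0.14·200^α.
Equating: 22^α = 0.14·200^α, i.e. 0.1100^α = 0.14.
Take logs: α = ln 0.14 / ln(22/200) ≈ 0.89074.

α ≈ 0.891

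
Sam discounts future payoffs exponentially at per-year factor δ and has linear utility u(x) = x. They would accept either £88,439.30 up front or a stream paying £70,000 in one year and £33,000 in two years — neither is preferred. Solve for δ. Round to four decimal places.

δ ≈ 0.8900

Present value of the stream is 70000·δ + 33000·δ². Indifference gives 70000δ + 33000δ² = 88439.30.
Rearranged: 33000δ² + 70000δ − 88439.30 = 0.
δ = (−70000 + √(70000² + 4·33000·88439.30)) / (2·33000) = (−70000 + √16573987600.00) / 66000 ≈ 0.8900.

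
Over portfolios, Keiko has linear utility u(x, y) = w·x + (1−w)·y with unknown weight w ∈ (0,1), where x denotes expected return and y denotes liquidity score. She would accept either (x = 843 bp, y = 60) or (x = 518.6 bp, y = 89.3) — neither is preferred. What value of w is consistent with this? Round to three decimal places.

u(843,60) = u(518.6,89.3) means w·843 + (1−w)·60 = w·518.6 + (1−w)·89.3.
Rearranging, 324.4·w − 29.3·(1−w) = 0.
Hence w = 29.3/(324.4+29.3) = 29.3/353.7 = 0.083.

w = 0.083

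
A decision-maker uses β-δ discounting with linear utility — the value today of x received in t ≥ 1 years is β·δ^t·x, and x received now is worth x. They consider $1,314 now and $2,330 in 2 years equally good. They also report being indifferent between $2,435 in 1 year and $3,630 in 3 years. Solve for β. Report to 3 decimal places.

β ≈ 0.841

Both payoffs in the second observation are in the future, so β drops out: δ^1·2435 = δ^3·3630 ⇒ δ^2 = 2435/3630 = 0.67080, so δ = 0.81902.
Now use the now-vs-future pair: 1314 = β·δ^2·2330 gives β = 1314/(0.67080·2330) ≈ 0.841.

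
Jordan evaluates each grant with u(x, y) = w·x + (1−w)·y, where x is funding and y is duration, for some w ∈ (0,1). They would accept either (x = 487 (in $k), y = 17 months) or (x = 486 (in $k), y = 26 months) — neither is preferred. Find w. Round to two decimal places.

Indifference: w·487 + (1−w)·17 = w·486 + (1−w)·26.
Collecting terms: w·1 = (1−w)·9.
Hence w = 9/(1+9) = 9/10 = 0.90.

w = 0.90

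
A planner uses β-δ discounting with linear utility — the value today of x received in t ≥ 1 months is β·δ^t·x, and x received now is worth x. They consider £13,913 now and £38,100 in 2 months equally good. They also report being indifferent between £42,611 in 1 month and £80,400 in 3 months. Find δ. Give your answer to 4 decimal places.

δ ≈ 0.7280

The second indifference involves only future payoffs, so β cancels: β·δ^1·42611 = β·δ^3·80400, giving δ^2 = 42611/80400 = 0.52999, so δ = 0.72800.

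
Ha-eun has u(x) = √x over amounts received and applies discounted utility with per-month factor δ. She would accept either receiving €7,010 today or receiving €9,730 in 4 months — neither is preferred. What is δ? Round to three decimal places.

Indifference means u(7010) = δ^4 · u(9730), so δ^4 = u(7010)/u(9730).
With u(x) = √x: δ^4 = √7010/√9730 = √(7010/9730) = 0.84879.
So δ = 0.84879^(1/4) ≈ 0.960.

δ ≈ 0.960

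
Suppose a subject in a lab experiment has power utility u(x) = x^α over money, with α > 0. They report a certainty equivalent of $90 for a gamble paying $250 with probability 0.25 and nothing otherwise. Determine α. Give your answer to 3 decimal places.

The lottery's expected utility is 0.25·u(250) + 0.75·u(0) = 0.25·250^α (since u(0) = 0 for α > 0).
Setting u(90) equal to that: 90^α = 0.25·250^α ⇒ (90/250)^α = 0.25.
Take logs: α = ln 0.25 / ln(90/250) ≈ 1.35692.

α ≈ 1.357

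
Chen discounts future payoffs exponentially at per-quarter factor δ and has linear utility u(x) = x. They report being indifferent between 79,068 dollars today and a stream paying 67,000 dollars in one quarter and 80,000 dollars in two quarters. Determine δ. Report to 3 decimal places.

Equating present values: 79068 = 67000δ + 80000δ².
So 80000δ² + 67000δ − 79068 = 0.
The positive root is δ = [−67000 + √(67000² + 4·80000·79068)] / (2·80000) = (−67000 + 172600.000)/160000 ≈ 0.660.

δ ≈ 0.660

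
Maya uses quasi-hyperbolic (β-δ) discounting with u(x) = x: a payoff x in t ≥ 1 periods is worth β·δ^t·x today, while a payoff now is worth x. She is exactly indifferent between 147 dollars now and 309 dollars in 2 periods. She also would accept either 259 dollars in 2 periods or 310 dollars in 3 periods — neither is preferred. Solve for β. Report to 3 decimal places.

From the later pair, β·δ^2·259 = β·δ^3·310; dividing through, δ = 259/310 = 0.83548.
Substituting δ into 147 = β·δ^2·309: β = 147/(215.692) ≈ 0.682.

β ≈ 0.682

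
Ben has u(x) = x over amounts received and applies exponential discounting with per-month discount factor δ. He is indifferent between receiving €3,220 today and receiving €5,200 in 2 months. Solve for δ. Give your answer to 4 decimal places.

Equating discounted utilities: u(3220) = δ^2·u(5200) ⇒ δ^2 = u(3220)/u(5200).
With u(x) = x: δ^2 = 3220/5200 = 0.61923.
Taking the square root: δ = 0.61923^(1/2) ≈ 0.7869.

δ ≈ 0.7869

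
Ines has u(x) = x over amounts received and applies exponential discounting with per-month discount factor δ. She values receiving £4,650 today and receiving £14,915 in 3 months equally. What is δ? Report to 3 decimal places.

The payoff in 3 months is discounted by δ^3, so u(4650) = δ^3·u(14915) and δ^3 = u(4650)/u(14915).
With u(x) = x: δ^3 = 4650/14915 = 0.31177.
Taking the cube root: δ = 0.31177^(1/3) ≈ 0.678.

δ ≈ 0.678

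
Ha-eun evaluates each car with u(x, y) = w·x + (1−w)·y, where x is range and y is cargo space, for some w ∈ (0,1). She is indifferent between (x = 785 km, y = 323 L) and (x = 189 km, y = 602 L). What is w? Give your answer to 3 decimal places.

w = 0.319

u(785,323) = u(189,602) means w·785 + (1−w)·323 = w·189 + (1−w)·602.
w·(785−189) = (1−w)·(602−323), i.e. w·596 = (1−w)·279.
Hence w = 279/(596+279) = 279/875 = 0.319.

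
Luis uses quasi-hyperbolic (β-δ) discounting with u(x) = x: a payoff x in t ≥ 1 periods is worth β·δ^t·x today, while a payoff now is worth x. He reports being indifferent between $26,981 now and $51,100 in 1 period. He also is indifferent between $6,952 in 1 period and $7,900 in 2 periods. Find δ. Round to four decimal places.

Both payoffs in the second observation are in the future, so β drops out: δ^1·6952 = δ^2·7900 ⇒ δ = 6952/7900 = 0.88000.

δ ≈ 0.8800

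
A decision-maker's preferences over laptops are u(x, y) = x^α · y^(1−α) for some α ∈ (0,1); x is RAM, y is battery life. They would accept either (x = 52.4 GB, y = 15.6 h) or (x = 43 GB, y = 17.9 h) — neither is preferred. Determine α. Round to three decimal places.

α ≈ 0.410

The Cobb–Douglas utilities coincide, so 52.4^α·15.6^(1−α) = 43^α·17.9^(1−α).
Rearrange to (52.4/43)^α = (17.9/15.6)^(1−α) and take logs: α·0.197706 = (1−α)·0.137530.
Thus α·(0.335236) = 0.137530, so α = 0.137530/0.335236 ≈ 0.410.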